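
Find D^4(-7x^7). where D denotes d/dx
- 5880 x^{3}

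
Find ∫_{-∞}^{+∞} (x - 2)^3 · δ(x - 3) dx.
1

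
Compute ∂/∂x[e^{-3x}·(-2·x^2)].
2 x \left(3 x - 2\right) e^{- 3 x}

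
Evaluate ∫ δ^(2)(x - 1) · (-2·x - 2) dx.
0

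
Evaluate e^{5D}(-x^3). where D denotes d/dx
- x^{3} - 15 x^{2} - 75 x - 125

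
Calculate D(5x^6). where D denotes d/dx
30 x^{5}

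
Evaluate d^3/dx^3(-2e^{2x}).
- 16 e^{2 x}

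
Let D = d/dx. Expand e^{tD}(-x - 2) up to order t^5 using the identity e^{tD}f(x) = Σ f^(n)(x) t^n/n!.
- t - x - 2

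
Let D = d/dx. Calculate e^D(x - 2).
x - 1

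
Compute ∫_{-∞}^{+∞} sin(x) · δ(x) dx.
0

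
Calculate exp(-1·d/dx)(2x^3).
2 x^{3} - 6 x^{2} + 6 x - 2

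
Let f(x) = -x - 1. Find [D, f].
-1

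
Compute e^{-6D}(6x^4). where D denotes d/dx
6 x^{4} - 144 x^{3} + 1296 x^{2} - 5184 x + 7776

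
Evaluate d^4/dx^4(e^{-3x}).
81 e^{- 3 x}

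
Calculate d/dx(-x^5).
- 5 x^{4}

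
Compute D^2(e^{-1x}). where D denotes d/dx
e^{- x}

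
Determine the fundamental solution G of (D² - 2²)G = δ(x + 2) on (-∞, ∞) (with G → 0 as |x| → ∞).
-\frac{e^{-2|x + 2|}}{4}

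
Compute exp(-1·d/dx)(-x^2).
- x^{2} + 2 x - 1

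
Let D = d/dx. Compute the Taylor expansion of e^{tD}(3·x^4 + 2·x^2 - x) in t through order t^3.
12 t^{3} x + t^{2} \left(18 x^{2} + 2\right) + t \left(12 x^{3} + 4 x - 1\right) + 3 x^{4} + 2 x^{2} - x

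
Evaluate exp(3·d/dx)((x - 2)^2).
x^{2} + 2 x + 1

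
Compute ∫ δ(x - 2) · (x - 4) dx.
-2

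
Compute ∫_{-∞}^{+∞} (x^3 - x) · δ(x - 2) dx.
6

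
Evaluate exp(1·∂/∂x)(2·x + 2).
2 x + 4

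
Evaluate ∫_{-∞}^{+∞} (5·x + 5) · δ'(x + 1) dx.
-5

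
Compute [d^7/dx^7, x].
7\frac{d^{6}}{dx^{6}}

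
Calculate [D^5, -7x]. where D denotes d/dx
-35D^{4}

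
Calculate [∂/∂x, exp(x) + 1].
e^{x}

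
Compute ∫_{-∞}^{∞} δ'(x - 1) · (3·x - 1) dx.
-3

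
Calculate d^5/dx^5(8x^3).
0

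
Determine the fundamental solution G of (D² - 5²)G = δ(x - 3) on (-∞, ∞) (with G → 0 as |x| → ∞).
-\frac{e^{-5|x - 3|}}{10}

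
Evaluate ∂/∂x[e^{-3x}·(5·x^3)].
15 x^{2} \left(1 - x\right) e^{- 3 x}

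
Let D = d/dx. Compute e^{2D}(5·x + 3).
5 x + 13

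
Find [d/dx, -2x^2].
- 4 x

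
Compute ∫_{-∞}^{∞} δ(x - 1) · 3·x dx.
3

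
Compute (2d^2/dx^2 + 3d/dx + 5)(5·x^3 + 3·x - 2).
25 x^{3} + 45 x^{2} + 75 x - 1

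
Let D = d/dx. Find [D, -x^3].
- 3 x^{2}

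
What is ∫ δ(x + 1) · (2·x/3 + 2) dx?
\frac{4}{3}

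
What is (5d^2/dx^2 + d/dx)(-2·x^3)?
6 x \left(- x - 10\right)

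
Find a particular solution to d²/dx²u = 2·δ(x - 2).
|x - 2|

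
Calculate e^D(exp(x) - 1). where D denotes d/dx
e^{x + 1} - 1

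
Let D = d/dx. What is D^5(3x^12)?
285120 x^{7}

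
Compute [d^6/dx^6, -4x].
-24\frac{d^{5}}{dx^{5}}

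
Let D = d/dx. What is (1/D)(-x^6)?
- \frac{x^{7}}{7}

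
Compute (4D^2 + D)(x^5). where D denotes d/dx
5 x^{3} \left(x + 16\right)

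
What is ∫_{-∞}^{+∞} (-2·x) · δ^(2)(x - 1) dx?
0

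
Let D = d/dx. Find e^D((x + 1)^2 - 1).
x^{2} + 4 x + 3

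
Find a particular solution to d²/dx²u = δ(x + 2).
\frac{|x + 2|}{2}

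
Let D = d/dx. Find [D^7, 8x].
56D^{6}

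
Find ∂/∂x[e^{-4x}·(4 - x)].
\left(4 x - 17\right) e^{- 4 x}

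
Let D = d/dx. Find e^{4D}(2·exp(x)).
2 e^{x + 4}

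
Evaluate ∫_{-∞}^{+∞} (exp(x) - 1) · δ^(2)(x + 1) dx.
e^{-1}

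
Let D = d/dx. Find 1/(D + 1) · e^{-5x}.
- \frac{e^{- 5 x}}{4}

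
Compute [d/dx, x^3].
3 x^{2}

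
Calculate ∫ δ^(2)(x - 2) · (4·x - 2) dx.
0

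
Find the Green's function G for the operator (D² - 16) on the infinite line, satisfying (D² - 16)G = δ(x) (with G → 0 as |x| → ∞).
-\frac{e^{-4|x|}}{8}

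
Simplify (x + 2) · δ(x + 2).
0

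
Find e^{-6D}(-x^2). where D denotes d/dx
- x^{2} + 12 x - 36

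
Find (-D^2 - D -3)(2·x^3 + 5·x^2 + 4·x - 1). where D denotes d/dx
- 6 x^{3} - 21 x^{2} - 34 x - 11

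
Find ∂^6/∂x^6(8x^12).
5322240 x^{6}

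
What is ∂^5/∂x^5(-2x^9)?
- 30240 x^{4}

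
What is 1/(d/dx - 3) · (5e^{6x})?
\frac{5 e^{6 x}}{3}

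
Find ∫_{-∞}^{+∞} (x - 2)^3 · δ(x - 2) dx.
0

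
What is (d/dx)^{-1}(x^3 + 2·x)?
\frac{x^{4}}{4} + x^{2}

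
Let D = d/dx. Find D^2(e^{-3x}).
9 e^{- 3 x}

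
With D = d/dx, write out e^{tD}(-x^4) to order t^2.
x^{2} \left(- 6 t^{2} - 4 t x - x^{2}\right)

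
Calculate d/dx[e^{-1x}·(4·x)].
4 \left(1 - x\right) e^{- x}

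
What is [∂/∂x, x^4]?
4 x^{3}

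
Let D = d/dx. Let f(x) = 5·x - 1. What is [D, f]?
5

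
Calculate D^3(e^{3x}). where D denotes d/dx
27 e^{3 x}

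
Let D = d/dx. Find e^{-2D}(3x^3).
3 x^{3} - 18 x^{2} + 36 x - 24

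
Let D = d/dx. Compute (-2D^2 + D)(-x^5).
5 x^{3} \left(8 - x\right)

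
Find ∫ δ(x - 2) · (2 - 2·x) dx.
-2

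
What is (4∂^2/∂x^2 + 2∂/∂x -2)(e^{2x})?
18 e^{2 x}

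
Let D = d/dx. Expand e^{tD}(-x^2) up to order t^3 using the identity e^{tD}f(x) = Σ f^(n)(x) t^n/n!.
- t^{2} - 2 t x - x^{2}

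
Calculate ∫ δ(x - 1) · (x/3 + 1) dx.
\frac{4}{3}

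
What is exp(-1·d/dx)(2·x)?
2 x - 2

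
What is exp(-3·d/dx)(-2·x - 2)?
4 - 2 x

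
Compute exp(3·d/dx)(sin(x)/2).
\frac{\sin{\left(x + 3 \right)}}{2}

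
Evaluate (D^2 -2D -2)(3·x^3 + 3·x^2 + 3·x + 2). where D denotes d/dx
- 6 x^{3} - 24 x^{2} - 4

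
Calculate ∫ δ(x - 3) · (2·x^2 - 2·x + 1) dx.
13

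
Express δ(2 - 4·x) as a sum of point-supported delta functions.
\frac{\delta(x - 1/2)}{4}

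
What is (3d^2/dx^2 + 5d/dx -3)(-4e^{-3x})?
- 36 e^{- 3 x}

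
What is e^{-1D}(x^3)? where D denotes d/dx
x^{3} - 3 x^{2} + 3 x - 1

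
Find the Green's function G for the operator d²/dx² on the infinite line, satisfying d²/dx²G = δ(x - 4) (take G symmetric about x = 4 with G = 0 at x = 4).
\frac{|x - 4|}{2}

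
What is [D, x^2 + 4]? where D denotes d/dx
2 x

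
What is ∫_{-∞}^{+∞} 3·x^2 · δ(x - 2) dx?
12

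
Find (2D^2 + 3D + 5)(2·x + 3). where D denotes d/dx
10 x + 21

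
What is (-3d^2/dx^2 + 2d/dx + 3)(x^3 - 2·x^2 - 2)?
3 x^{3} - 26 x + 6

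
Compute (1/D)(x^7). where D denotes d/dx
\frac{x^{8}}{8}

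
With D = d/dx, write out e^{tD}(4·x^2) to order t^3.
4 t^{2} + 8 t x + 4 x^{2}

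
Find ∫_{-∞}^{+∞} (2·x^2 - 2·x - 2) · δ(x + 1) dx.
2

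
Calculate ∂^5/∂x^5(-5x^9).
- 75600 x^{4}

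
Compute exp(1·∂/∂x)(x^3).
x^{3} + 3 x^{2} + 3 x + 1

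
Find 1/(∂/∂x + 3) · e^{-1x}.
\frac{e^{- x}}{2}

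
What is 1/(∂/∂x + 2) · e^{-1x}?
e^{- x}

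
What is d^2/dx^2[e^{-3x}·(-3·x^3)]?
9 x \left(- 3 x^{2} + 6 x - 2\right) e^{- 3 x}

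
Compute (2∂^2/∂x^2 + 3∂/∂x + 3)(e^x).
8 e^{x}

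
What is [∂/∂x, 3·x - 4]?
3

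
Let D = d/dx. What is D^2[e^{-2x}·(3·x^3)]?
6 x \left(2 x^{2} - 6 x + 3\right) e^{- 2 x}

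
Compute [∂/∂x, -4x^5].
- 20 x^{4}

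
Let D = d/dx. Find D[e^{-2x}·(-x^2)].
2 x \left(x - 1\right) e^{- 2 x}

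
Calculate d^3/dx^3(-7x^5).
- 420 x^{2}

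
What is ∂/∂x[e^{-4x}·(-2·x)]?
2 \left(4 x - 1\right) e^{- 4 x}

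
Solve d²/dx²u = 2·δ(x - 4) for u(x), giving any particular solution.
|x - 4|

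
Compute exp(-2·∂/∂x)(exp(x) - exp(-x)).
- e^{2 - x} + e^{x - 2}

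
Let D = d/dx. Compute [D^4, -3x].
-12D^{3}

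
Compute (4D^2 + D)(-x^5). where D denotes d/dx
5 x^{3} \left(- x - 16\right)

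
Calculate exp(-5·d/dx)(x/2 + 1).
\frac{x}{2} - \frac{3}{2}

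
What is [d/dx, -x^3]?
- 3 x^{2}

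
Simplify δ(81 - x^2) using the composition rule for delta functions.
\frac{\delta(x - 9) + \delta(x + 9)}{18}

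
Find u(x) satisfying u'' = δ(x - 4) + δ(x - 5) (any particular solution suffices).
\frac{|x - 4|}{2} + \frac{|x - 5|}{2}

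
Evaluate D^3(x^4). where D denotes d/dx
24 x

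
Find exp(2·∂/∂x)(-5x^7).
- 5 x^{7} - 70 x^{6} - 420 x^{5} - 1400 x^{4} - 2800 x^{3} - 3360 x^{2} - 2240 x - 640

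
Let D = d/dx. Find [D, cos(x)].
- \sin{\left(x \right)}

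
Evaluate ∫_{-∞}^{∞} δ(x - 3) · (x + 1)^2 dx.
16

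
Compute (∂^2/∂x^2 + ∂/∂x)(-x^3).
3 x \left(- x - 2\right)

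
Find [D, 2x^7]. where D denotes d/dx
14 x^{6}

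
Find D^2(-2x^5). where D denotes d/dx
- 40 x^{3}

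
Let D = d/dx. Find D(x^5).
5 x^{4}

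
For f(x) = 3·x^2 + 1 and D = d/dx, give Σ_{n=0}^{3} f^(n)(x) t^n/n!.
3 t^{2} + 6 t x + 3 x^{2} + 1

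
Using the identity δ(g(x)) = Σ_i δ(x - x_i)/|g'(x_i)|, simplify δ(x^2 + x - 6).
\frac{\delta(x + 3) + \delta(x - 2)}{5}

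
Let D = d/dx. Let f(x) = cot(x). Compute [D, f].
- \frac{1}{\sin^{2}{\left(x \right)}}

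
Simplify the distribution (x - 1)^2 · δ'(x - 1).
0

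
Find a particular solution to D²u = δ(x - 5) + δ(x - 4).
\frac{|x - 5|}{2} + \frac{|x - 4|}{2}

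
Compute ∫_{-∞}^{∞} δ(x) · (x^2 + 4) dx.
4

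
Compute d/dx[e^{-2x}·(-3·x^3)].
x^{2} \left(6 x - 9\right) e^{- 2 x}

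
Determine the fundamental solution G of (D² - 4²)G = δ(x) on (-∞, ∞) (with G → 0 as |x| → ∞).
-\frac{e^{-4|x|}}{8}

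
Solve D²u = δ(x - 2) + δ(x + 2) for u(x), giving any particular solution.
\frac{|x - 2|}{2} + \frac{|x + 2|}{2}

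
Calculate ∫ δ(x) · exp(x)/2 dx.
\frac{1}{2}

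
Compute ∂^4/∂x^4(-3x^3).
0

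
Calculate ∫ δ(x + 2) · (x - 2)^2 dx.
16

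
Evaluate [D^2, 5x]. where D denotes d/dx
10D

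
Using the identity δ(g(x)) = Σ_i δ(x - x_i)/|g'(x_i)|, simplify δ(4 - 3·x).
\frac{\delta(x - 4/3)}{3}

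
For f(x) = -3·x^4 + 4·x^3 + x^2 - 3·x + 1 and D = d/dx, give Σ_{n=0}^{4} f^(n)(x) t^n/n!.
- 3 t^{4} + t^{3} \left(4 - 12 x\right) + t^{2} \left(- 18 x^{2} + 12 x + 1\right) - t \left(12 x^{3} - 12 x^{2} - 2 x + 3\right) - 3 x^{4} + 4 x^{3} + x^{2} - 3 x + 1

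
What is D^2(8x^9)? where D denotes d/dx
576 x^{7}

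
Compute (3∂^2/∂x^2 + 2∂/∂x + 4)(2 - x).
6 - 4 x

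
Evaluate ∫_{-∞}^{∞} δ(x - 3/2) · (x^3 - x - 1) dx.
\frac{7}{8}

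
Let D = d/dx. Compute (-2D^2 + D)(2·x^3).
6 x \left(x - 4\right)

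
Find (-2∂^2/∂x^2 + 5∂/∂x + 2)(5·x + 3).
10 x + 31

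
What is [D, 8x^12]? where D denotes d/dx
96 x^{11}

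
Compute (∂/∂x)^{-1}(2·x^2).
\frac{2 x^{3}}{3}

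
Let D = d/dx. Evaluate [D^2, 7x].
14D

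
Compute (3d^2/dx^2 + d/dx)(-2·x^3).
6 x \left(- x - 6\right)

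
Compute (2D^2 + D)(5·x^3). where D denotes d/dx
15 x \left(x + 4\right)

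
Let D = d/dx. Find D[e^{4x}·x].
\left(4 x + 1\right) e^{4 x}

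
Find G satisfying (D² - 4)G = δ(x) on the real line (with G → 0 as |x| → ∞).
-\frac{e^{-2|x|}}{4}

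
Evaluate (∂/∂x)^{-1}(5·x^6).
\frac{5 x^{7}}{7}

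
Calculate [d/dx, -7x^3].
- 21 x^{2}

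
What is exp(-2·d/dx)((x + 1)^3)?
x^{3} - 3 x^{2} + 3 x - 1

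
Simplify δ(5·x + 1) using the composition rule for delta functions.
\frac{\delta(x + 1/5)}{5}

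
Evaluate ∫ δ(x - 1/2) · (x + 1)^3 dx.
\frac{27}{8}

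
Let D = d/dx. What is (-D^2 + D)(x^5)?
5 x^{3} \left(x - 4\right)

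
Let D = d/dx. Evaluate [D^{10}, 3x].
30D^{9}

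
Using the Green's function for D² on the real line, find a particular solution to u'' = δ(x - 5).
\frac{|x - 5|}{2}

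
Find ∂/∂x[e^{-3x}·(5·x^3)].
15 x^{2} \left(1 - x\right) e^{- 3 x}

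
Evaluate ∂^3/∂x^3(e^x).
e^{x}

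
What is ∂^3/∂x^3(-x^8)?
- 336 x^{5}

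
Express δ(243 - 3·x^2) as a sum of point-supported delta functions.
\frac{\delta(x - 9) + \delta(x + 9)}{54}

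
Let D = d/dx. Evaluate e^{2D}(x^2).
x^{2} + 4 x + 4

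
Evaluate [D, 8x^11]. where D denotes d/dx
88 x^{10}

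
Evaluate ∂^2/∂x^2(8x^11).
880 x^{9}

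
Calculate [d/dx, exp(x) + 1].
e^{x}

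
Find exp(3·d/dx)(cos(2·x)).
\cos{\left(2 x + 6 \right)}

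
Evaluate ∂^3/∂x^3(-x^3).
-6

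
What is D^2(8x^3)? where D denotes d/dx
48 x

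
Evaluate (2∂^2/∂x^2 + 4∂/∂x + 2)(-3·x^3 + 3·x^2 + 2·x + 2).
- 6 x^{3} - 30 x^{2} - 8 x + 24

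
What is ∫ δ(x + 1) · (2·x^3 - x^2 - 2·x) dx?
-1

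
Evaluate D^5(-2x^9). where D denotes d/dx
- 30240 x^{4}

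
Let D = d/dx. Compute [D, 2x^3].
6 x^{2}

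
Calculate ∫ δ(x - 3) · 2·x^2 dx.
18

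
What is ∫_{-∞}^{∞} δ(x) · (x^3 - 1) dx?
-1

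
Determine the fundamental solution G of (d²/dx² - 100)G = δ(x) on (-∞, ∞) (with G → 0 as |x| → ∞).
-\frac{e^{-10|x|}}{20}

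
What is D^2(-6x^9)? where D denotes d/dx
- 432 x^{7}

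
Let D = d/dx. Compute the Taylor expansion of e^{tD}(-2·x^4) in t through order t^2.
2 x^{2} \left(- 6 t^{2} - 4 t x - x^{2}\right)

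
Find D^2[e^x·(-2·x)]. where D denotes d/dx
2 \left(- x - 2\right) e^{x}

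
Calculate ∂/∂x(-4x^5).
- 20 x^{4}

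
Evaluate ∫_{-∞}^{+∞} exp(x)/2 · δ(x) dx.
\frac{1}{2}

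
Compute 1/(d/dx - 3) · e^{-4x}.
- \frac{e^{- 4 x}}{7}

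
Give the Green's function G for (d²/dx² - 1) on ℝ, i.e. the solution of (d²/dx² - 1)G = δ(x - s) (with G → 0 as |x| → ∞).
-\frac{e^{-|x-s|}}{2}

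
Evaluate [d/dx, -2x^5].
- 10 x^{4}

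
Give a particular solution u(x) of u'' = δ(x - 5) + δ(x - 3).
\frac{|x - 5|}{2} + \frac{|x - 3|}{2}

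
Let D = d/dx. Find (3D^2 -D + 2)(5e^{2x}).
60 e^{2 x}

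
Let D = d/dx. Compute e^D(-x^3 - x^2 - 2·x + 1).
- x^{3} - 4 x^{2} - 7 x - 3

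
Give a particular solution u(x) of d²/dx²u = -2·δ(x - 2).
-|x - 2|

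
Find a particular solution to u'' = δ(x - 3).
\frac{|x - 3|}{2}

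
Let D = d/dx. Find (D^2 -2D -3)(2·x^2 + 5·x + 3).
- 6 x^{2} - 23 x - 15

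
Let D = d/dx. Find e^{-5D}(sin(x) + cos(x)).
\sqrt{2} \cos{\left(- x + \frac{\pi}{4} + 5 \right)}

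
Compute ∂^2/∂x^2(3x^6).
90 x^{4}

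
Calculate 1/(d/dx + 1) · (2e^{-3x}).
- e^{- 3 x}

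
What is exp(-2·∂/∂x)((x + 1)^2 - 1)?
x \left(x - 2\right)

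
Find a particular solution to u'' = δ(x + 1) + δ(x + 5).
\frac{|x + 1|}{2} + \frac{|x + 5|}{2}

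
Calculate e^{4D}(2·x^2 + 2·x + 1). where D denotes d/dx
2 x^{2} + 18 x + 41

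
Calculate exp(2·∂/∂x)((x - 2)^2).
x^{2}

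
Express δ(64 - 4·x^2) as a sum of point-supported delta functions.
\frac{\delta(x - 4) + \delta(x + 4)}{32}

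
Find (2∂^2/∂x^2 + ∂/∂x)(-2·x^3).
6 x \left(- x - 4\right)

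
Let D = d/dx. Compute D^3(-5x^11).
- 4950 x^{8}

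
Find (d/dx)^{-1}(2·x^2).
\frac{2 x^{3}}{3}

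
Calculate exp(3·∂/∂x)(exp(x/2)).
e^{\frac{x}{2} + \frac{3}{2}}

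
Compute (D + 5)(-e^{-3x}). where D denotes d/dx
- 2 e^{- 3 x}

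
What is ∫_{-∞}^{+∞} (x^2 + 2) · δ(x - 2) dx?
6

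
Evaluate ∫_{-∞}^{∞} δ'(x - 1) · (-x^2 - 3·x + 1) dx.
5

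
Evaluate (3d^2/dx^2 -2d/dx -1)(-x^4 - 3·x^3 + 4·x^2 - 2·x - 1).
x^{4} + 11 x^{3} - 22 x^{2} - 68 x + 29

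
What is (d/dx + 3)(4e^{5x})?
32 e^{5 x}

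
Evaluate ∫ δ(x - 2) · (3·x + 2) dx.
8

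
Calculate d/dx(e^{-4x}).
- 4 e^{- 4 x}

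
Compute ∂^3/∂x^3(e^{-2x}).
- 8 e^{- 2 x}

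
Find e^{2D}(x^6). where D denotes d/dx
x^{6} + 12 x^{5} + 60 x^{4} + 160 x^{3} + 240 x^{2} + 192 x + 64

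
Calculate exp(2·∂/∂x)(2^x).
2^{x + 2}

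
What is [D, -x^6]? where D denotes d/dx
- 6 x^{5}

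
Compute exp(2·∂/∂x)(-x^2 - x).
- x^{2} - 5 x - 6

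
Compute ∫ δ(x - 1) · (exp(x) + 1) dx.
1 + e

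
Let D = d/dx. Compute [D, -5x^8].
- 40 x^{7}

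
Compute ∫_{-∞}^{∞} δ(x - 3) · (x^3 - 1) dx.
26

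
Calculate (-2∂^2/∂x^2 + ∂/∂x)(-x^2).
4 - 2 x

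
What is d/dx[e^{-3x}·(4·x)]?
4 \left(1 - 3 x\right) e^{- 3 x}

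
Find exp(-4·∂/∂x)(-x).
4 - x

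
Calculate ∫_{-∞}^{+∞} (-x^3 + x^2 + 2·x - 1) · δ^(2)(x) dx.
2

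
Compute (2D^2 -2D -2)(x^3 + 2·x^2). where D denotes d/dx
- 2 x^{3} - 10 x^{2} + 4 x + 8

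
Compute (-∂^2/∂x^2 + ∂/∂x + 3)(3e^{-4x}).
- 51 e^{- 4 x}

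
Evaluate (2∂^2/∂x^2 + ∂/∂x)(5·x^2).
10 x + 20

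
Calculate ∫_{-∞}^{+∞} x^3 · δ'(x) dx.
0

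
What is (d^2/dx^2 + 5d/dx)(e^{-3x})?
- 6 e^{- 3 x}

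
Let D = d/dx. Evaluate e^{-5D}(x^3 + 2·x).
x^{3} - 15 x^{2} + 77 x - 135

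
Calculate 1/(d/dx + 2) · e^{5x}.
\frac{e^{5 x}}{7}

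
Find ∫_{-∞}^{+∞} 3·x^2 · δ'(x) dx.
0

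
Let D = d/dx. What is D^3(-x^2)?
0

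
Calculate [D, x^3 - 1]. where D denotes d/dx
3 x^{2}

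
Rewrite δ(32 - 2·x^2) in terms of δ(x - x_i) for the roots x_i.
\frac{\delta(x - 4) + \delta(x + 4)}{16}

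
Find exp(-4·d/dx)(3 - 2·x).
11 - 2 x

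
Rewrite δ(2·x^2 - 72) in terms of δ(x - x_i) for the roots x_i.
\frac{\delta(x - 6) + \delta(x + 6)}{24}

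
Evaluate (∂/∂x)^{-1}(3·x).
\frac{3 x^{2}}{2}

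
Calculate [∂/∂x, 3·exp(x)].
3 e^{x}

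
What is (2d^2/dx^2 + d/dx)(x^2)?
2 x + 4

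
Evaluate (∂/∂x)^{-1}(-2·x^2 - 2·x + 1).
- \frac{2 x^{3}}{3} - x^{2} + x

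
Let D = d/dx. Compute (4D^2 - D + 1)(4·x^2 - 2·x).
4 x^{2} - 10 x + 34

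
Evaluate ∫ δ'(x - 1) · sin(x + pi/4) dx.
- \cos{\left(\frac{\pi}{4} + 1 \right)}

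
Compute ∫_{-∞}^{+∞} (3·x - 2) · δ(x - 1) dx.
1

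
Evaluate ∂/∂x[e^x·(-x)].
\left(- x - 1\right) e^{x}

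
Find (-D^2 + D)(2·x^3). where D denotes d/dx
6 x \left(x - 2\right)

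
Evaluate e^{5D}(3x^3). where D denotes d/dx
3 x^{3} + 45 x^{2} + 225 x + 375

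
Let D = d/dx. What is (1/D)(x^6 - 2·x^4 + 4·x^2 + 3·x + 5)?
\frac{x^{7}}{7} - \frac{2 x^{5}}{5} + \frac{4 x^{3}}{3} + \frac{3 x^{2}}{2} + 5 x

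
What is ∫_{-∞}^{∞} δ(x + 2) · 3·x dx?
-6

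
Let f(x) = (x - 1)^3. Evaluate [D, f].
3 \left(x - 1\right)^{2}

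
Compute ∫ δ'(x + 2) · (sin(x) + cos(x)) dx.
- \sin{\left(2 \right)} - \cos{\left(2 \right)}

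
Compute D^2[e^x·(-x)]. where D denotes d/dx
\left(- x - 2\right) e^{x}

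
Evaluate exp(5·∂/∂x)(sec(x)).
\sec{\left(x + 5 \right)}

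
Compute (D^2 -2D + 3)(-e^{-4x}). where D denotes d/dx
- 27 e^{- 4 x}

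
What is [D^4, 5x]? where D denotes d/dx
20D^{3}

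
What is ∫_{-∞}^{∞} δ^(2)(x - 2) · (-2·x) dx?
0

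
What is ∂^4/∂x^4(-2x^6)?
- 720 x^{2}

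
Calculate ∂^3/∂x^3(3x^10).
2160 x^{7}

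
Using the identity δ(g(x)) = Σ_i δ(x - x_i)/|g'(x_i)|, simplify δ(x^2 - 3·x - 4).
\frac{\delta(x + 1) + \delta(x - 4)}{5}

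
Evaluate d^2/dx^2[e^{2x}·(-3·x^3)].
- 6 x \left(2 x^{2} + 6 x + 3\right) e^{2 x}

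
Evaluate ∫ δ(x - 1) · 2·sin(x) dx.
2 \sin{\left(1 \right)}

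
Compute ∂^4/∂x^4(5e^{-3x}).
405 e^{- 3 x}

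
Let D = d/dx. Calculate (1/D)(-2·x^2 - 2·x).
- \frac{2 x^{3}}{3} - x^{2}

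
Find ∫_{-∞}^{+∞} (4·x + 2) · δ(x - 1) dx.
6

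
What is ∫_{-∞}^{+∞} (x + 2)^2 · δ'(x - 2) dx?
-8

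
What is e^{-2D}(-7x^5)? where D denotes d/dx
- 7 x^{5} + 70 x^{4} - 280 x^{3} + 560 x^{2} - 560 x + 224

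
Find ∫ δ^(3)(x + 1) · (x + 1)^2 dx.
0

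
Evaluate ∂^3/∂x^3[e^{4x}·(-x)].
\left(- 64 x - 48\right) e^{4 x}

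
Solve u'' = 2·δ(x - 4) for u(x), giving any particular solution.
|x - 4|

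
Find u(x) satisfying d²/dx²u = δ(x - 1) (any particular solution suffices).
\frac{|x - 1|}{2}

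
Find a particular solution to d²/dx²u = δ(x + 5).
\frac{|x + 5|}{2}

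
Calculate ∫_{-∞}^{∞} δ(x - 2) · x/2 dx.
1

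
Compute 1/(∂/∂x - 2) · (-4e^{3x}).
- 4 e^{3 x}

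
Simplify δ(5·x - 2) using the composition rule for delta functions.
\frac{\delta(x - 2/5)}{5}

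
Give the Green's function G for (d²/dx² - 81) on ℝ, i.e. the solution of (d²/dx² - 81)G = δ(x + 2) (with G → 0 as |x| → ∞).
-\frac{e^{-9|x + 2|}}{18}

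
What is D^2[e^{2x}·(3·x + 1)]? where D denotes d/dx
\left(12 x + 16\right) e^{2 x}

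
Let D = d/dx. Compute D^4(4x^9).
12096 x^{5}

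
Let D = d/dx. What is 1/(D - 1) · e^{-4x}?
- \frac{e^{- 4 x}}{5}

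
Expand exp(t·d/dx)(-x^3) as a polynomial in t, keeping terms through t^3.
- t^{3} - 3 t^{2} x - 3 t x^{2} - x^{3}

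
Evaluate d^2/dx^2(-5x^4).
- 60 x^{2}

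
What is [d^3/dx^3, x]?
3\frac{d^{2}}{dx^{2}}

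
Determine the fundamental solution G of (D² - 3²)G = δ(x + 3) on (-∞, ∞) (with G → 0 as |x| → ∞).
-\frac{e^{-3|x + 3|}}{6}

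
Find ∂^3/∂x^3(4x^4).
96 x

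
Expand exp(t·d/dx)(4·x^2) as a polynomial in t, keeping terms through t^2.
4 t^{2} + 8 t x + 4 x^{2}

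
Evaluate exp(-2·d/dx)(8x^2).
8 x^{2} - 32 x + 32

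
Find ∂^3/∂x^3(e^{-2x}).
- 8 e^{- 2 x}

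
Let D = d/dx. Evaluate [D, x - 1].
1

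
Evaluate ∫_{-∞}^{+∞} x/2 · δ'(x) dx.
- \frac{1}{2}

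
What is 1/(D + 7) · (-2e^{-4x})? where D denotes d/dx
- \frac{2 e^{- 4 x}}{3}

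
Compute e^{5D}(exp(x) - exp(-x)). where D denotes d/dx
2 \sinh{\left(x + 5 \right)}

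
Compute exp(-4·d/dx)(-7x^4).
- 7 x^{4} + 112 x^{3} - 672 x^{2} + 1792 x - 1792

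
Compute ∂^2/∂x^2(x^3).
6 x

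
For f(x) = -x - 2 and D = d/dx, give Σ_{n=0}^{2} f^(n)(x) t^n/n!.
- t - x - 2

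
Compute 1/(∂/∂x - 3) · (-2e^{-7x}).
\frac{e^{- 7 x}}{5}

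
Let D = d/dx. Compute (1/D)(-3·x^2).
- x^{3}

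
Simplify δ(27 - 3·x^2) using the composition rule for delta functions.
\frac{\delta(x - 3) + \delta(x + 3)}{18}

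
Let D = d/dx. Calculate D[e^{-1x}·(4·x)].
4 \left(1 - x\right) e^{- x}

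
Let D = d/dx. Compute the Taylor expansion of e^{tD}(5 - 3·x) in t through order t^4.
- 3 t - 3 x + 5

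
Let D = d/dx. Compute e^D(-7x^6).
- 7 x^{6} - 42 x^{5} - 105 x^{4} - 140 x^{3} - 105 x^{2} - 42 x - 7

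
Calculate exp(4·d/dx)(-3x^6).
- 3 x^{6} - 72 x^{5} - 720 x^{4} - 3840 x^{3} - 11520 x^{2} - 18432 x - 12288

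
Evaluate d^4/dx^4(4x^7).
3360 x^{3}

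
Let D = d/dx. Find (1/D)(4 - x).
- \frac{x^{2}}{2} + 4 x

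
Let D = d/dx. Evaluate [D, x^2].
2 x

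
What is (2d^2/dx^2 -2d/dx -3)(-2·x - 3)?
6 x + 13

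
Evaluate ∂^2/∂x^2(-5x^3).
- 30 x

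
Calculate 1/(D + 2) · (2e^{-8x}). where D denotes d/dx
- \frac{e^{- 8 x}}{3}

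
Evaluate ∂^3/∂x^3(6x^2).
0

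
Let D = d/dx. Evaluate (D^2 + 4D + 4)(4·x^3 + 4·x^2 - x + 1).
16 x^{3} + 64 x^{2} + 52 x + 8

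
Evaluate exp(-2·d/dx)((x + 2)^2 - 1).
x^{2} - 1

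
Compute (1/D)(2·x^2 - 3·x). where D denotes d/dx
\frac{2 x^{3}}{3} - \frac{3 x^{2}}{2}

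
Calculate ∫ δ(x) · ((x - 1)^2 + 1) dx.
2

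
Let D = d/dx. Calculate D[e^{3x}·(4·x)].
\left(12 x + 4\right) e^{3 x}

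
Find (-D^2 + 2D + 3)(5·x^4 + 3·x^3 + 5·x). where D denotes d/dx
15 x^{4} + 49 x^{3} - 42 x^{2} - 3 x + 10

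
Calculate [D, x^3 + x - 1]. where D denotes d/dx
3 x^{2} + 1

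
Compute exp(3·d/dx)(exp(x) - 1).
e^{x + 3} - 1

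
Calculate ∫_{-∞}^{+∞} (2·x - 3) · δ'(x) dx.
-2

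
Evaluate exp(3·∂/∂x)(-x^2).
- x^{2} - 6 x - 9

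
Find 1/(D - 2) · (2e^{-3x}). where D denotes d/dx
- \frac{2 e^{- 3 x}}{5}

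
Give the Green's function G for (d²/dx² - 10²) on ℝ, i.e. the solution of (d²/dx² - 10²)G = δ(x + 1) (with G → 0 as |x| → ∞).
-\frac{e^{-10|x + 1|}}{20}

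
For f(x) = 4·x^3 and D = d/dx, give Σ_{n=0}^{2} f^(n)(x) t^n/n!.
4 x \left(3 t^{2} + 3 t x + x^{2}\right)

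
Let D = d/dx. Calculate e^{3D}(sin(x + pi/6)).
\sin{\left(x + \frac{\pi}{6} + 3 \right)}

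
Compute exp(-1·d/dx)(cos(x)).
\cos{\left(x - 1 \right)}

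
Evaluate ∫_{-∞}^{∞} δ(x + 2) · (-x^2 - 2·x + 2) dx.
2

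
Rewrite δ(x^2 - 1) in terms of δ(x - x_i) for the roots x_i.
\frac{\delta(x - 1) + \delta(x + 1)}{2}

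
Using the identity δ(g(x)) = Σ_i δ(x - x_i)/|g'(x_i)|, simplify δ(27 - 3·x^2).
\frac{\delta(x - 3) + \delta(x + 3)}{18}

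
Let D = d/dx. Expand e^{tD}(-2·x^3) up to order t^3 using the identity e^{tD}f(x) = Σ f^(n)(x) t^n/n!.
- 2 t^{3} - 6 t^{2} x - 6 t x^{2} - 2 x^{3}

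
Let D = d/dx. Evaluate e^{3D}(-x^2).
- x^{2} - 6 x - 9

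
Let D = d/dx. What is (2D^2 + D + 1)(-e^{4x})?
- 37 e^{4 x}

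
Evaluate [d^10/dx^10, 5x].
50\frac{d^{9}}{dx^{9}}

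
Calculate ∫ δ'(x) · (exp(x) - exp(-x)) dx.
-2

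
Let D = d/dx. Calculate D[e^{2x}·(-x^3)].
x^{2} \left(- 2 x - 3\right) e^{2 x}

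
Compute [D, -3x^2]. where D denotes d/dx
- 6 x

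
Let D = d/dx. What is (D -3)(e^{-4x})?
- 7 e^{- 4 x}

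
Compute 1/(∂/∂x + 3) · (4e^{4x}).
\frac{4 e^{4 x}}{7}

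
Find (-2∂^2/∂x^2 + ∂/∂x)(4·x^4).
16 x^{2} \left(x - 6\right)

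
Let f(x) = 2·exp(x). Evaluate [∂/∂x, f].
2 e^{x}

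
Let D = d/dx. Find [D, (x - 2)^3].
3 \left(x - 2\right)^{2}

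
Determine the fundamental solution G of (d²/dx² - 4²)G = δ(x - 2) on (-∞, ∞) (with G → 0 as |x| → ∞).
-\frac{e^{-4|x - 2|}}{8}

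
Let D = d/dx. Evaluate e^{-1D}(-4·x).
4 - 4 x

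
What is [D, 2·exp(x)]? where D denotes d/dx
2 e^{x}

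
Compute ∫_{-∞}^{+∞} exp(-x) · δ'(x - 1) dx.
e^{-1}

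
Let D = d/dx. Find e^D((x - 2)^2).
x^{2} - 2 x + 1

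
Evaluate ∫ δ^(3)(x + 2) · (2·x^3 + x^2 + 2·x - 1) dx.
-12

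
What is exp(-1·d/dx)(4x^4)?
4 x^{4} - 16 x^{3} + 24 x^{2} - 16 x + 4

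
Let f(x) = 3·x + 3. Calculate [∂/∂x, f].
3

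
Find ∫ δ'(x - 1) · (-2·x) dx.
2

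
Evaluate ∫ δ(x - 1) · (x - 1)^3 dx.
0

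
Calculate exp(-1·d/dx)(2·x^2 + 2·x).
2 x \left(x - 1\right)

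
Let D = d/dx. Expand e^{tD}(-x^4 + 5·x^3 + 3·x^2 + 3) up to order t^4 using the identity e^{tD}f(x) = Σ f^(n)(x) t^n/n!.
- t^{4} + t^{3} \left(5 - 4 x\right) + t^{2} \left(- 6 x^{2} + 15 x + 3\right) + t x \left(- 4 x^{2} + 15 x + 6\right) - x^{4} + 5 x^{3} + 3 x^{2} + 3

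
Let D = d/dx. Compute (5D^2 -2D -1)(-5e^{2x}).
- 75 e^{2 x}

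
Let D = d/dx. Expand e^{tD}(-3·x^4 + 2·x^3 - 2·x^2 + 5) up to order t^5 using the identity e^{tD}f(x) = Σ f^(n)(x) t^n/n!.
- 3 t^{4} - t^{3} \left(12 x - 2\right) - t^{2} \left(18 x^{2} - 6 x + 2\right) - 2 t x \left(6 x^{2} - 3 x + 2\right) - 3 x^{4} + 2 x^{3} - 2 x^{2} + 5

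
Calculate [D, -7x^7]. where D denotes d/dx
- 49 x^{6}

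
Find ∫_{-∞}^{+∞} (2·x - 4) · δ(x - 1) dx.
-2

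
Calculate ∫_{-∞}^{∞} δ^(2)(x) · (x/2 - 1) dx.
0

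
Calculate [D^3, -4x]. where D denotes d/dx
-12D^{2}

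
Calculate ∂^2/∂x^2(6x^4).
72 x^{2}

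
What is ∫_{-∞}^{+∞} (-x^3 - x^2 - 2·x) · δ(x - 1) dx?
-4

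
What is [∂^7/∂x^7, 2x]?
14\frac{d^{6}}{dx^{6}}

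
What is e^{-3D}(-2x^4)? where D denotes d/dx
- 2 x^{4} + 24 x^{3} - 108 x^{2} + 216 x - 162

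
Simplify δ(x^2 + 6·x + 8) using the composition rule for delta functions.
\frac{\delta(x + 4) + \delta(x + 2)}{2}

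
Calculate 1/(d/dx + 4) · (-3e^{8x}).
- \frac{e^{8 x}}{4}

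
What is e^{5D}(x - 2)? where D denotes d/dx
x + 3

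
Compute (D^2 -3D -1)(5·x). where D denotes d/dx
- 5 x - 15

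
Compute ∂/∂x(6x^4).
24 x^{3}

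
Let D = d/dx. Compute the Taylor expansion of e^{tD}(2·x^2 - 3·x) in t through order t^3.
2 t^{2} + t \left(4 x - 3\right) + 2 x^{2} - 3 x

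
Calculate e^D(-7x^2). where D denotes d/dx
- 7 x^{2} - 14 x - 7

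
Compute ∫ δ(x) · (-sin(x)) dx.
0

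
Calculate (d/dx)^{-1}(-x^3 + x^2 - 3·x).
- \frac{x^{4}}{4} + \frac{x^{3}}{3} - \frac{3 x^{2}}{2}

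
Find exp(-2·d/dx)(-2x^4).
- 2 x^{4} + 16 x^{3} - 48 x^{2} + 64 x - 32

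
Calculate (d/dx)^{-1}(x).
\frac{x^{2}}{2}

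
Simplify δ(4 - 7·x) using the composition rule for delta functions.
\frac{\delta(x - 4/7)}{7}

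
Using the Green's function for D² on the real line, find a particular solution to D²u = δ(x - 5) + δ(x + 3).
\frac{|x - 5|}{2} + \frac{|x + 3|}{2}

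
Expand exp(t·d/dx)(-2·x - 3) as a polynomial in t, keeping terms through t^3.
- 2 t - 2 x - 3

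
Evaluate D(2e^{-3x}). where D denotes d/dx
- 6 e^{- 3 x}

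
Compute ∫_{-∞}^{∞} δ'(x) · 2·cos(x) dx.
0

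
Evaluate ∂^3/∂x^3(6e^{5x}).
750 e^{5 x}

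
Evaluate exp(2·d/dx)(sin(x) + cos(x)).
\sqrt{2} \sin{\left(x + \frac{\pi}{4} + 2 \right)}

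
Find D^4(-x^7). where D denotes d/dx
- 840 x^{3}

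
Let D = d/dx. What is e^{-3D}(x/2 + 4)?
\frac{x}{2} + \frac{5}{2}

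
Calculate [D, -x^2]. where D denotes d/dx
- 2 x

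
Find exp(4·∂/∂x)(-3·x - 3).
- 3 x - 15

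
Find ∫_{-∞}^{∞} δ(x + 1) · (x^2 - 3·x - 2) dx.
2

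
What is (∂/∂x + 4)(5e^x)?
25 e^{x}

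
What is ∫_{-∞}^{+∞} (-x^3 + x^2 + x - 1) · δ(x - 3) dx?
-16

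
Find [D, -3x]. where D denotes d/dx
-3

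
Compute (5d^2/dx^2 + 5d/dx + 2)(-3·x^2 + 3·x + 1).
- 6 x^{2} - 24 x - 13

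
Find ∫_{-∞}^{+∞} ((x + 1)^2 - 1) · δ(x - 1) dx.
3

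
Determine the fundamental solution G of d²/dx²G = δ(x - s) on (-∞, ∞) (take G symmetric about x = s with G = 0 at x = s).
\frac{|x - s|}{2}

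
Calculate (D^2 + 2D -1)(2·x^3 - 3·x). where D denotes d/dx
- 2 x^{3} + 12 x^{2} + 15 x - 6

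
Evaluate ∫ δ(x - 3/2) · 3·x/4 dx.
\frac{9}{8}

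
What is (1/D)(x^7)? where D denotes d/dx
\frac{x^{8}}{8}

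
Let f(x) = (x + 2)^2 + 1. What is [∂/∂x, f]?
2 x + 4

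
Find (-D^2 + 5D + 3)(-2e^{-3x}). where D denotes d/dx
42 e^{- 3 x}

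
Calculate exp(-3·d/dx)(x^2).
x^{2} - 6 x + 9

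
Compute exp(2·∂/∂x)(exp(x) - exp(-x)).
2 \sinh{\left(x + 2 \right)}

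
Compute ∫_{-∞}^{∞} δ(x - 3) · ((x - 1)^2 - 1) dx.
3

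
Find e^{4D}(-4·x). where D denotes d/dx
- 4 x - 16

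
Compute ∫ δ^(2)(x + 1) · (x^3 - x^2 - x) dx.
-8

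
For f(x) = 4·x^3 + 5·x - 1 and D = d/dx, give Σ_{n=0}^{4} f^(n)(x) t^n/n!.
4 t^{3} + 12 t^{2} x + t \left(12 x^{2} + 5\right) + 4 x^{3} + 5 x - 1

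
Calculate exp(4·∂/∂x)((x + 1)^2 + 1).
x^{2} + 10 x + 26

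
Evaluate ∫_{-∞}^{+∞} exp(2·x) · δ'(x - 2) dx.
- 2 e^{4}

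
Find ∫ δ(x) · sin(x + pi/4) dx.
\frac{\sqrt{2}}{2}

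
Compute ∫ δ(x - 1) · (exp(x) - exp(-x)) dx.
2 \sinh{\left(1 \right)}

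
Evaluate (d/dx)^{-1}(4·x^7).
\frac{x^{8}}{2}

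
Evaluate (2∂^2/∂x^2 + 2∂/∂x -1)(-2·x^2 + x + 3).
2 x^{2} - 9 x - 9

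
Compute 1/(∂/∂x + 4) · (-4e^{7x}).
- \frac{4 e^{7 x}}{11}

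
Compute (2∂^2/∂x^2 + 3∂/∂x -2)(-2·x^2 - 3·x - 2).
4 x^{2} - 6 x - 13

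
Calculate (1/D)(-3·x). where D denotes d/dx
- \frac{3 x^{2}}{2}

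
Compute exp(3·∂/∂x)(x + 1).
x + 4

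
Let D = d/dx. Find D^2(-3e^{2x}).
- 12 e^{2 x}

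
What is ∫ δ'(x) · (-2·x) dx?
2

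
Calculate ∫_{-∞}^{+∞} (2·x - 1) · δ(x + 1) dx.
-3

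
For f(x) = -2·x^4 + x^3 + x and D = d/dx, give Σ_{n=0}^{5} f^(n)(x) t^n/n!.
- 2 t^{4} + t^{3} \left(1 - 8 x\right) - 3 t^{2} x \left(4 x - 1\right) + t \left(- 8 x^{3} + 3 x^{2} + 1\right) - 2 x^{4} + x^{3} + x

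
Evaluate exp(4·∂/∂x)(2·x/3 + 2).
\frac{2 x}{3} + \frac{14}{3}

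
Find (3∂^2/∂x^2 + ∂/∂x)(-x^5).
5 x^{3} \left(- x - 12\right)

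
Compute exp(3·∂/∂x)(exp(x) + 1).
e^{x + 3} + 1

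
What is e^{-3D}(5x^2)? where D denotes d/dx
5 x^{2} - 30 x + 45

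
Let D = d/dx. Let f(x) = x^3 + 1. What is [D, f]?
3 x^{2}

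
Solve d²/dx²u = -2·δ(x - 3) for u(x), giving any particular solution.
-|x - 3|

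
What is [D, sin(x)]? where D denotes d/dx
\cos{\left(x \right)}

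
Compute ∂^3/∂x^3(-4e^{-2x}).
32 e^{- 2 x}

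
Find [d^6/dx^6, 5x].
30\frac{d^{5}}{dx^{5}}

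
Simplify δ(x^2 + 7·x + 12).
\frac{\delta(x + 3) + \delta(x + 4)}{1}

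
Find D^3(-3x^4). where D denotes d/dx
- 72 x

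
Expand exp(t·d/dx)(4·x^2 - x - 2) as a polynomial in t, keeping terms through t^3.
4 t^{2} + t \left(8 x - 1\right) + 4 x^{2} - x - 2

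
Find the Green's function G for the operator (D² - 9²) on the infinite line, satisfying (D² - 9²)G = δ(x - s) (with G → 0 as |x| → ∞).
-\frac{e^{-9|x-s|}}{18}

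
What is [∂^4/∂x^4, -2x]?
-8\frac{d^{3}}{dx^{3}}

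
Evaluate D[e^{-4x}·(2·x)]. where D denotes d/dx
2 \left(1 - 4 x\right) e^{- 4 x}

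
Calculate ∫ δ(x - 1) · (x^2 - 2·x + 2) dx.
1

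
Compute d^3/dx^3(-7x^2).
0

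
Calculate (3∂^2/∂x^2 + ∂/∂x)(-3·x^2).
- 6 x - 18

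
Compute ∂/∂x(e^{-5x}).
- 5 e^{- 5 x}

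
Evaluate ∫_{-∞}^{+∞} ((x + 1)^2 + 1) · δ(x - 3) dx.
17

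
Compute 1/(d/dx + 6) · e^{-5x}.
e^{- 5 x}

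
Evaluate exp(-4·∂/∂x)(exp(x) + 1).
e^{x - 4} + 1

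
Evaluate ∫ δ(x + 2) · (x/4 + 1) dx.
\frac{1}{2}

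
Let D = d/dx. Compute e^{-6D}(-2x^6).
- 2 x^{6} + 72 x^{5} - 1080 x^{4} + 8640 x^{3} - 38880 x^{2} + 93312 x - 93312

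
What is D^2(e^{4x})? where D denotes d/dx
16 e^{4 x}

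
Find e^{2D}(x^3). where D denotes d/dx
x^{3} + 6 x^{2} + 12 x + 8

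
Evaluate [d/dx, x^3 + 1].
3 x^{2}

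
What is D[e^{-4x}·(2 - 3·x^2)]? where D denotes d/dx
2 \left(6 x^{2} - 3 x - 4\right) e^{- 4 x}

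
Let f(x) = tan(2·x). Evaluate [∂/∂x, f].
\frac{2}{\cos^{2}{\left(2 x \right)}}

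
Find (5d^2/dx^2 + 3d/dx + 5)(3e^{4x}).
291 e^{4 x}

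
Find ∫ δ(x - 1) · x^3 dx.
1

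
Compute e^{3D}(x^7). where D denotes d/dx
x^{7} + 21 x^{6} + 189 x^{5} + 945 x^{4} + 2835 x^{3} + 5103 x^{2} + 5103 x + 2187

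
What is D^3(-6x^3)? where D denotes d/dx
-36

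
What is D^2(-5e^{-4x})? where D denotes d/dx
- 80 e^{- 4 x}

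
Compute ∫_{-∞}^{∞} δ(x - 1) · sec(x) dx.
\sec{\left(1 \right)}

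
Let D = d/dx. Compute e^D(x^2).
x^{2} + 2 x + 1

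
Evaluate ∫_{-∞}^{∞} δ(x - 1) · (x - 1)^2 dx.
0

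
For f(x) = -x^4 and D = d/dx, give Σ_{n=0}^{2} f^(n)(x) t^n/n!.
x^{2} \left(- 6 t^{2} - 4 t x - x^{2}\right)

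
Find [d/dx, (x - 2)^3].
3 \left(x - 2\right)^{2}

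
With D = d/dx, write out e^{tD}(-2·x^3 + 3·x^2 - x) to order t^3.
- 2 t^{3} - t^{2} \left(6 x - 3\right) - t \left(6 x^{2} - 6 x + 1\right) - 2 x^{3} + 3 x^{2} - x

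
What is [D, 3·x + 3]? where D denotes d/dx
3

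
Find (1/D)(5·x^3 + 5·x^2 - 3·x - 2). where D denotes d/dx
\frac{5 x^{4}}{4} + \frac{5 x^{3}}{3} - \frac{3 x^{2}}{2} - 2 x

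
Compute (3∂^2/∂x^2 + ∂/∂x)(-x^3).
3 x \left(- x - 6\right)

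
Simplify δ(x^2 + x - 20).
\frac{\delta(x - 4) + \delta(x + 5)}{9}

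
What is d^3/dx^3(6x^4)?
144 x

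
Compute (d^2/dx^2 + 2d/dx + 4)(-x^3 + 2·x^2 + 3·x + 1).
- 4 x^{3} + 2 x^{2} + 14 x + 14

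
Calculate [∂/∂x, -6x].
-6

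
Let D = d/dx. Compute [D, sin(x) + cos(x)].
- \sin{\left(x \right)} + \cos{\left(x \right)}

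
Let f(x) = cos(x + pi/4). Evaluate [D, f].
- \sin{\left(x + \frac{\pi}{4} \right)}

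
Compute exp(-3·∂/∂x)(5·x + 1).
5 x - 14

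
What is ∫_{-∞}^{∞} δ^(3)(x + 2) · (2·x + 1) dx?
0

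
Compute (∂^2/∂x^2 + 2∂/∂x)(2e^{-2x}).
0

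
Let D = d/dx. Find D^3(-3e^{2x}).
- 24 e^{2 x}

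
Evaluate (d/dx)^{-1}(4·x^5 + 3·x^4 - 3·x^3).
\frac{2 x^{6}}{3} + \frac{3 x^{5}}{5} - \frac{3 x^{4}}{4}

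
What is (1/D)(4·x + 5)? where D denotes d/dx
2 x^{2} + 5 x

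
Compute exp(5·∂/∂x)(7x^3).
7 x^{3} + 105 x^{2} + 525 x + 875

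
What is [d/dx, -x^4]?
- 4 x^{3}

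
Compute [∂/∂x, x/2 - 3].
\frac{1}{2}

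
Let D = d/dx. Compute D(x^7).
7 x^{6}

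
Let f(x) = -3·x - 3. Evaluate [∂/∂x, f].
-3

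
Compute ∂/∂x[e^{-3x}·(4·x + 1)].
\left(1 - 12 x\right) e^{- 3 x}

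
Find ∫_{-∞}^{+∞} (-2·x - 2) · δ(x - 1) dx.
-4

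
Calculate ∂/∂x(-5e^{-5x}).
25 e^{- 5 x}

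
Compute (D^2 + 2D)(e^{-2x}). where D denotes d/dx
0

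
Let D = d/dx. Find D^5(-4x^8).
- 26880 x^{3}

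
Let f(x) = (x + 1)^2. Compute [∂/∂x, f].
2 x + 2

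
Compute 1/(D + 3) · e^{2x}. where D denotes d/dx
\frac{e^{2 x}}{5}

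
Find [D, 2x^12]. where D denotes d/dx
24 x^{11}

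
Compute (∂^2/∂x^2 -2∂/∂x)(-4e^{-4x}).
- 96 e^{- 4 x}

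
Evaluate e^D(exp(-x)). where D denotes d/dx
e^{- x - 1}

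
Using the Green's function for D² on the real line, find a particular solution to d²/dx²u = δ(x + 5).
\frac{|x + 5|}{2}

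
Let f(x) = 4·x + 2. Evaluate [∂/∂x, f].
4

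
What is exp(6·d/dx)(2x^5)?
2 x^{5} + 60 x^{4} + 720 x^{3} + 4320 x^{2} + 12960 x + 15552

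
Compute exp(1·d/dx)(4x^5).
4 x^{5} + 20 x^{4} + 40 x^{3} + 40 x^{2} + 20 x + 4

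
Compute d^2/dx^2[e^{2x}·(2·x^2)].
\left(8 x^{2} + 16 x + 4\right) e^{2 x}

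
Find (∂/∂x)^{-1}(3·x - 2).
\frac{3 x^{2}}{2} - 2 x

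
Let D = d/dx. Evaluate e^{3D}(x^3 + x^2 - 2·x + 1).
x^{3} + 10 x^{2} + 31 x + 31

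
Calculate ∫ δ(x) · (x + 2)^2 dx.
4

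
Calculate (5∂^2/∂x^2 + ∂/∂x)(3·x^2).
6 x + 30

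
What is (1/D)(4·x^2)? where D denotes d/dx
\frac{4 x^{3}}{3}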